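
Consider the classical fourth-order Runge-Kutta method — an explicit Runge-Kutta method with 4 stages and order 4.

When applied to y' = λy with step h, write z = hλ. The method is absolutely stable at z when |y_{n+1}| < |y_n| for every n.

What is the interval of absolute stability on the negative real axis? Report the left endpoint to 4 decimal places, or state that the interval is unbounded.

On y'=λy, z=hλ:
  order 4, 4-stage ⇒ R(z)=1+z+z^2/2+z^3/6+z^4/24
  (e.g. R(-1.7)=0.27417, |R|=0.27417)

Find x<0 with |R(x)|<1.
x=-1.7: |R|=0.2742
|R(-2.11)|=0.3763 |R(-1.39)|=0.2840 |R(-0.95)|=0.3923
Bisect:
  x_lo=-3.4015 |R|=2.4023  x_hi=-0.3587 |R|=0.6986
  mid=-1.88012 |R|=0.30028 →hi
  mid=-2.64083 |R|=0.80316 →hi
  mid=-3.02118 |R|=1.41793 →lo
  mid=-2.83100 |R|=1.07113 →lo
  mid=-2.73592 |R|=0.92807 →hi
  mid=-2.78346 |R|=0.99724 →hi
  mid=-2.80723 |R|=1.03358 →lo
  mid=-2.79535 |R|=1.01526 →lo
  mid=-2.78940 |R|=1.00621 →lo
  mid=-2.78643 |R|=1.00172 →lo
  ...
  [-2.78532,-2.78513] ⇒ x*=-2.7853
Stable set (-2.7853, 0).

z∈(-2.7853,0).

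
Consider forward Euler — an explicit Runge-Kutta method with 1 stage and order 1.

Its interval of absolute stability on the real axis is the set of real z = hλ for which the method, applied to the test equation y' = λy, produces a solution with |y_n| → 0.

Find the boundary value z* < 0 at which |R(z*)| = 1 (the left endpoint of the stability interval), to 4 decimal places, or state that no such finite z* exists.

left endpoint -2.0000.

Set f=λy, z=hλ:
  order 1, 1-stage ⇒ R(z)=1+z
  (e.g. R(-1.4)=-0.40000, |R|=0.40000)

Solve |R(x)|<1 on ℝ⁻.
x=-1.4: |R|=0.4000
|R(-2.14)|=1.1400 |R(-1.58)|=0.5800 |R(-0.57)|=0.4300
Bisect:
  x_lo=-2.4280 |R|=1.4280  x_hi=-0.1819 |R|=0.8181
  mid=-1.30495 |R|=0.30495 →hi
  mid=-1.86647 |R|=0.86647 →hi
  mid=-2.14723 |R|=1.14723 →lo
  mid=-2.00685 |R|=1.00685 →lo
  mid=-1.93666 |R|=0.93666 →hi
  mid=-1.97175 |R|=0.97175 →hi
  mid=-1.98930 |R|=0.98930 →hi
  ...
  [-2.00013,-1.99999] ⇒ x*=-2.0000
Interval (-2.0000, 0).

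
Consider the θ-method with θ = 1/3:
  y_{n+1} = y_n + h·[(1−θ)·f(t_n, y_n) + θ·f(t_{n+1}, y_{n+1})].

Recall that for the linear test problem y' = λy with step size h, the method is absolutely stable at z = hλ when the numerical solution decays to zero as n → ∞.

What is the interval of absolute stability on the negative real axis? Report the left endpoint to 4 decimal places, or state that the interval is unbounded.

With y'=λy (z=hλ):
  y_{n+1} = y_n + z·[2/3·y_n + 1/3·y_{n+1}] ⇒ (1 − 1/3z)y_{n+1} = (1 + 2/3z)y_n
  R(z) = (1 + 2/3z)/(1 − 1/3z).

Solve |R(x)|<1 on ℝ⁻.
x=-0.9: |R|=0.3077
R=−1: 1+2/3x = −1+1/3x ⇒ -1/3x=2 ⇒ x=2/(-1/3)=-6.0000
Confirm numerically:
  x=-5.886: |R|=0.98717 <1
  x=-4.605: |R|=0.81657 <1
  x=-3.581: |R|=0.63243 <1
  x=-3.271: |R|=0.56482 <1
  x=-6.488: |R|=1.05143 >1
  x=-6.483: |R|=1.05093 >1
  x=-6.384: |R|=1.04092 >1
Stable set (-6.0000, 0).

z∈(-6.0000,0).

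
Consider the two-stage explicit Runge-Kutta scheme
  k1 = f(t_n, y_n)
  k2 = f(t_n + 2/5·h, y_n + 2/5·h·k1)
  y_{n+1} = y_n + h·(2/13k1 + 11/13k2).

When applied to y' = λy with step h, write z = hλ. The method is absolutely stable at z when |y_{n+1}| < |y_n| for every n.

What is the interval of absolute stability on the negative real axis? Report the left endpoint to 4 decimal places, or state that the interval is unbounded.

Test eqn y'=λy, z=hλ:
  k1=λy_n ⇒ h·k1=z·y_n;  k2=λ(1+2/5z)y_n ⇒ h·k2=z(1+2/5z)y_n
  y_{n+1}/y_n = 1 + 2/13z + 11/13z(1+2/5z) = 1 + z + 22/65z²
  R(z) = 1 + z + 22/65z².

Find x<0 with |R(x)|<1.
x=-0.39: |R|=0.6615
R=1: x+22/65x²=0 ⇒ x=−65/22=-2.9545; min R=1−1/(4·22/65)=0.2614>−1
Confirm numerically:
  x=-2.548: |R|=0.64940 <1
  x=-2.381: |R|=0.53779 <1
  x=-2.048: |R|=0.37161 <1
  x=-1.319: |R|=0.26984 <1
  x=-3.466: |R|=1.59999 >1
  x=-3.345: |R|=1.44205 >1
  x=-3.167: |R|=1.22773 >1
So |R|<1 on (-2.9545, 0).

(-2.9545, 0).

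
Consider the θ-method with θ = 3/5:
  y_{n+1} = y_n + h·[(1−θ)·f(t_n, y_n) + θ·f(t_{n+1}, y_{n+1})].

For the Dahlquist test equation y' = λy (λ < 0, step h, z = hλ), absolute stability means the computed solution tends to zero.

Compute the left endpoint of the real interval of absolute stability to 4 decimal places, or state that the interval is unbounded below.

Set f=λy, z=hλ:
  y_{n+1} = y_n + z·[2/5·y_n + 3/5·y_{n+1}] ⇒ (1 − 3/5z)y_{n+1} = (1 + 2/5z)y_n
  ⇒ R(z) = (1 + 2/5z)/(1 − 3/5z).

Solve |R(x)|<1 on ℝ⁻.
x=-1.21: |R|=0.2990
x=-2: |R|=0.0909
x=-10: |R|=0.4286
x=-100: |R|=0.6393
θ=3/5≥1/2 ⇒ |1+2/5x|<|1−3/5x| ∀x<0 ⇒ unbounded interval.

(−∞, 0) — no finite endpoint.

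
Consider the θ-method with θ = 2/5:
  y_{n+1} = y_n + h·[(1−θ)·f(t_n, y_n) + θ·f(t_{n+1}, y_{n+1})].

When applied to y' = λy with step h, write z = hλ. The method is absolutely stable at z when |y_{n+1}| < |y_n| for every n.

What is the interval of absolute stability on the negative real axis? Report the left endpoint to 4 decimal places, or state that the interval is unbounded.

(-10.0000, 0).

Set f=λy, z=hλ:
  y_{n+1} = y_n + z·[3/5·y_n + 2/5·y_{n+1}] ⇒ (1 − 2/5z)y_{n+1} = (1 + 3/5z)y_n
  R(z) = (1 + 3/5z)/(1 − 2/5z).

Solve |R(x)|<1 on ℝ⁻.
x=-1.05: |R|=0.2606
R=−1: 1+3/5x = −1+2/5x ⇒ -1/5x=2 ⇒ x=2/(-1/5)=-10.0000
Confirm numerically:
  x=-9.977: |R|=0.99908 <1
  x=-9.880: |R|=0.99515 <1
  x=-9.443: |R|=0.97668 <1
  x=-6.414: |R|=0.79886 <1
  x=-10.600: |R|=1.02290 >1
  x=-10.412: |R|=1.01595 >1
Stable set (-10.0000, 0).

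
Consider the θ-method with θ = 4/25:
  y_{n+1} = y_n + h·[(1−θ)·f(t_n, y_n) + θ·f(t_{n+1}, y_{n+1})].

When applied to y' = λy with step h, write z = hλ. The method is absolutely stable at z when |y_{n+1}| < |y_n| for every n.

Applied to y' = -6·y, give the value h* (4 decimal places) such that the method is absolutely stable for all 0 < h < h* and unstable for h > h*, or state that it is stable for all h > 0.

Set f=λy, z=hλ:
  y_{n+1} = y_n + z·[21/25·y_n + 4/25·y_{n+1}] ⇒ (1 − 4/25z)y_{n+1} = (1 + 21/25z)y_n
  R(z) = (1 + 21/25z)/(1 − 4/25z).

Solve |R(x)|<1 on ℝ⁻.
x=-0.47: |R|=0.5629
R=−1: 1+21/25x = −1+4/25x ⇒ -17/25x=2 ⇒ x=2/(-17/25)=-2.9412
Confirm numerically:
  x=-2.494: |R|=0.78265 <1
  x=-2.031: |R|=0.53288 <1
  x=-1.613: |R|=0.28211 <1
  x=-1.427: |R|=0.16175 <1
  x=-3.390: |R|=1.19787 >1
  x=-3.013: |R|=1.03295 >1
Stable set (-2.9412, 0).

(-2.9412,0); λ=-6 ⇒ h* = (50/17)/6 = 0.4902.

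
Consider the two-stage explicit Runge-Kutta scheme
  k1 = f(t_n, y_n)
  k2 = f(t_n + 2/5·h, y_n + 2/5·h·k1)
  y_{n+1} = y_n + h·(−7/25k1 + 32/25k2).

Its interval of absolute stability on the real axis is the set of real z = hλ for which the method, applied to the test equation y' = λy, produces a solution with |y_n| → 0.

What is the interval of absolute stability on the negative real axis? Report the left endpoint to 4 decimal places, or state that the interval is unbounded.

On y'=λy, z=hλ:
  k1=λy_n ⇒ h·k1=z·y_n;  k2=λ(1+2/5z)y_n ⇒ h·k2=z(1+2/5z)y_n
  y_{n+1}/y_n = 1 − 7/25z + 32/25z(1+2/5z) = 1 + z + 64/125z²
  ⇒ R(z) = 1 + z + 64/125z².

Boundary: |R(x)|=1, x<0.
x=-0.9: |R|=0.5147
R=1: x+64/125x²=0 ⇒ x=−125/64=-1.9531; min R=1−1/(4·64/125)=0.5117>−1
Confirm numerically:
  x=-1.811: |R|=0.86822 <1
  x=-1.758: |R|=0.82437 <1
  x=-1.396: |R|=0.60179 <1
  x=-1.191: |R|=0.53526 <1
  x=-2.256: |R|=1.34984 >1
  x=-2.153: |R|=1.22033 >1
  x=-2.149: |R|=1.21552 >1
Stable set (-1.9531, 0).

(-1.9531, 0).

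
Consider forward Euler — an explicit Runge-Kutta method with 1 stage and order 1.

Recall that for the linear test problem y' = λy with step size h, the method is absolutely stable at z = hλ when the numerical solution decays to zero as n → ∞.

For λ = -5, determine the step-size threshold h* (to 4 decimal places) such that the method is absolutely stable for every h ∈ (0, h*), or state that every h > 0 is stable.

Set f=λy, z=hλ:
  order 1, 1-stage ⇒ R(z)=1+z
  (e.g. R(-1.22)=-0.22000, |R|=0.22000)

Solve |R(x)|<1 on ℝ⁻.
x=-1.22: |R|=0.2200
|R(-1.75)|=0.7500 |R(-0.96)|=0.0400 |R(-0.75)|=0.2500
Bisect:
  x_lo=-2.7085 |R|=1.7085  x_hi=-0.2734 |R|=0.7266
  mid=-1.49098 |R|=0.49098 →hi
  mid=-2.09977 |R|=1.09977 →lo
  mid=-1.79537 |R|=0.79537 →hi
  mid=-1.94757 |R|=0.94757 →hi
  mid=-2.02367 |R|=1.02367 →lo
  mid=-1.98562 |R|=0.98562 →hi
  mid=-2.00464 |R|=1.00464 →lo
  mid=-1.99513 |R|=0.99513 →hi
  ...
  [-2.00004,-1.99989] ⇒ x*=-2.0000
So |R|<1 on (-2.0000, 0).

(-2.0000,0); λ=-5 ⇒ h* = 0.4000.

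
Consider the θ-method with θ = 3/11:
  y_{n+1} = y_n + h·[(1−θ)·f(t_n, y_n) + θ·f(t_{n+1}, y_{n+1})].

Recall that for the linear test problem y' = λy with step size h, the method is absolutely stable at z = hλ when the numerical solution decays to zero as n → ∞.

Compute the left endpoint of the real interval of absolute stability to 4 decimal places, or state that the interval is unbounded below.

z* = -4.4000.

Test eqn y'=λy, z=hλ:
  y_{n+1} = y_n + z·[8/11·y_n + 3/11·y_{n+1}] ⇒ (1 − 3/11z)y_{n+1} = (1 + 8/11z)y_n
  ⇒ R(z) = (1 + 8/11z)/(1 − 3/11z).

Need |R(x)|<1, x<0.
x=-1.04: |R|=0.1898
R=−1: 1+8/11x = −1+3/11x ⇒ -5/11x=2 ⇒ x=2/(-5/11)=-4.4000
Confirm numerically:
  x=-4.239: |R|=0.96606 <1
  x=-3.390: |R|=0.76145 <1
  x=-2.414: |R|=0.45565 <1
  x=-2.401: |R|=0.45091 <1
  x=-4.899: |R|=1.09709 >1
  x=-4.686: |R|=1.05707 >1
  x=-4.516: |R|=1.02363 >1
Interval (-4.4000, 0).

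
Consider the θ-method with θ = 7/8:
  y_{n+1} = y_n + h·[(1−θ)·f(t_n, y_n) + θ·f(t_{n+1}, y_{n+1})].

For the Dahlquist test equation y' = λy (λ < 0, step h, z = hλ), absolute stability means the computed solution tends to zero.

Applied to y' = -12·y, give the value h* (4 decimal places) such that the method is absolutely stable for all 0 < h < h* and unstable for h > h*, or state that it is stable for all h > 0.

With y'=λy (z=hλ):
  y_{n+1} = y_n + z·[1/8·y_n + 7/8·y_{n+1}] ⇒ (1 − 7/8z)y_{n+1} = (1 + 1/8z)y_n
  R(z) = (1 + 1/8z)/(1 − 7/8z).

Find x<0 with |R(x)|<1.
x=-1.23: |R|=0.4076
x=-2: |R|=0.2727
x=-10: |R|=0.0256
x=-100: |R|=0.1299
θ=7/8≥1/2 ⇒ |1+1/8x|<|1−7/8x| ∀x<0 ⇒ unbounded interval.

interval (−∞, 0). Any h>0 works for λ=-12.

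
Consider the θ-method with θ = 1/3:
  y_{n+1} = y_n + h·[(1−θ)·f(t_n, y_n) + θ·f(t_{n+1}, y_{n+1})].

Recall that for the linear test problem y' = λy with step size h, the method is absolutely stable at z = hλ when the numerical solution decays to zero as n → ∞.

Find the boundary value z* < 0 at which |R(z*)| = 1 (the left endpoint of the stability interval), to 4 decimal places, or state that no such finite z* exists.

z* = -6.0000.

Set f=λy, z=hλ:
  y_{n+1} = y_n + z·[2/3·y_n + 1/3·y_{n+1}] ⇒ (1 − 1/3z)y_{n+1} = (1 + 2/3z)y_n
  ⇒ R(z) = (1 + 2/3z)/(1 − 1/3z).

Find x<0 with |R(x)|<1.
x=-1.42: |R|=0.0362
R=−1: 1+2/3x = −1+1/3x ⇒ -1/3x=2 ⇒ x=2/(-1/3)=-6.0000
Confirm numerically:
  x=-5.815: |R|=0.97901 <1
  x=-4.699: |R|=0.83102 <1
  x=-4.455: |R|=0.79276 <1
  x=-3.674: |R|=0.65148 <1
  x=-6.487: |R|=1.05133 >1
  x=-6.180: |R|=1.01961 >1
Stable set (-6.0000, 0).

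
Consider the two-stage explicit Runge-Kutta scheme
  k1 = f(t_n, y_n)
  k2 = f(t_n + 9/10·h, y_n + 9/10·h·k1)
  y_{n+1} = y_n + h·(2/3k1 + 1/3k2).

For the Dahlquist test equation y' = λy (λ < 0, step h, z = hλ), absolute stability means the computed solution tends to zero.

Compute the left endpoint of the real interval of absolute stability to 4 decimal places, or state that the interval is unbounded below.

z* = -3.3333.

On y'=λy, z=hλ:
  k1=λy_n ⇒ h·k1=z·y_n;  k2=λ(1+9/10z)y_n ⇒ h·k2=z(1+9/10z)y_n
  y_{n+1}/y_n = 1 + 2/3z + 1/3z(1+9/10z) = 1 + z + 3/10z²
  Hence R(z) = 1 + z + 3/10z².

Boundary: |R(x)|=1, x<0.
x=-0.68: |R|=0.4587
R=1: x+3/10x²=0 ⇒ x=−10/3=-3.3333; min R=1−1/(4·3/10)=0.1667>−1
Confirm numerically:
  x=-2.443: |R|=0.34747 <1
  x=-2.334: |R|=0.30027 <1
  x=-2.177: |R|=0.24480 <1
  x=-3.777: |R|=1.50272 >1
  x=-3.718: |R|=1.42906 >1
Interval (-3.3333, 0).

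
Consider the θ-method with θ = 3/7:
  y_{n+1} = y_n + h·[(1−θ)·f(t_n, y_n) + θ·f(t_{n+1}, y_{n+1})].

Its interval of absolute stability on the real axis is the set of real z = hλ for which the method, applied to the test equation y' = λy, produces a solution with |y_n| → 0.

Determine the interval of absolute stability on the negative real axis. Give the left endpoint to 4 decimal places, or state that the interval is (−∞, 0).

Test eqn y'=λy, z=hλ:
  y_{n+1} = y_n + z·[4/7·y_n + 3/7·y_{n+1}] ⇒ (1 − 3/7z)y_{n+1} = (1 + 4/7z)y_n
  R(z) = (1 + 4/7z)/(1 − 3/7z).

Find x<0 with |R(x)|<1.
x=-0.88: |R|=0.3610
R=−1: 1+4/7x = −1+3/7x ⇒ -1/7x=2 ⇒ x=2/(-1/7)=-14.0000
Confirm numerically:
  x=-13.536: |R|=0.99025 <1
  x=-8.920: |R|=0.84953 <1
  x=-7.978: |R|=0.80533 <1
  x=-6.147: |R|=0.69133 <1
  x=-14.360: |R|=1.00719 >1
  x=-14.195: |R|=1.00393 >1
  x=-14.168: |R|=1.00339 >1
Stable set (-14.0000, 0).

z∈(-14.0000,0).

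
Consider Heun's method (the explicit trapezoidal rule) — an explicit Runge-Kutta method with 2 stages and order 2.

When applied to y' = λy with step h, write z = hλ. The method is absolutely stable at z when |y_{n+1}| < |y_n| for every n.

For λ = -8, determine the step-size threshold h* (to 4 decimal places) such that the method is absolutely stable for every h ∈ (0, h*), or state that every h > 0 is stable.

On y'=λy, z=hλ:
  order 2, 2-stage ⇒ R(z)=1+z+z^2/2
  (e.g. R(-1.55)=0.65125, |R|=0.65125)

Solve |R(x)|<1 on ℝ⁻.
x=-1.55: |R|=0.6513
|R(-1.39)|=0.5760 |R(-0.9)|=0.5050 |R(-0.62)|=0.5722
Bisect:
  x_lo=-2.8836 |R|=2.2740  x_hi=-0.1416 |R|=0.8684
  mid=-1.51263 |R|=0.63139 →hi
  mid=-2.19812 |R|=1.21774 →lo
  mid=-1.85537 |R|=0.86583 →hi
  mid=-2.02674 |R|=1.02710 →lo
  mid=-1.94106 |R|=0.94279 →hi
  mid=-1.98390 |R|=0.98403 →hi
  mid=-2.00532 |R|=1.00534 →lo
  mid=-1.99461 |R|=0.99463 →hi
  ...
  [-2.00013,-1.99997] ⇒ x*=-2.0000
Interval (-2.0000, 0).

(-2.0000,0); λ=-8 ⇒ h* = 0.2500.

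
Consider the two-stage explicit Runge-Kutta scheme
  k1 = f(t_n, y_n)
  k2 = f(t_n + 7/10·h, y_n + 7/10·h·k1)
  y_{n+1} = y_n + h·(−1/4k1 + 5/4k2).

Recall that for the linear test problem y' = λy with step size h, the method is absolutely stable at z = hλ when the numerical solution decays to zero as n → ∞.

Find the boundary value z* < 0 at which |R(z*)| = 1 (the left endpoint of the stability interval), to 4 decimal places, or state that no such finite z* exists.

On y'=λy, z=hλ:
  k1=λy_n ⇒ h·k1=z·y_n;  k2=λ(1+7/10z)y_n ⇒ h·k2=z(1+7/10z)y_n
  y_{n+1}/y_n = 1 − 1/4z + 5/4z(1+7/10z) = 1 + z + 7/8z²
  Hence R(z) = 1 + z + 7/8z².

Boundary: |R(x)|=1, x<0.
x=-1.78: |R|=1.9924
R=1: x+7/8x²=0 ⇒ x=−8/7=-1.1429; min R=1−1/(4·7/8)=0.7143>−1
Confirm numerically:
  x=-0.811: |R|=0.76451 <1
  x=-0.646: |R|=0.71915 <1
  x=-0.543: |R|=0.71499 <1
  x=-1.713: |R|=1.85457 >1
  x=-1.286: |R|=1.16107 >1
  x=-1.260: |R|=1.12915 >1
Stable set (-1.1429, 0).

left endpoint -1.1429.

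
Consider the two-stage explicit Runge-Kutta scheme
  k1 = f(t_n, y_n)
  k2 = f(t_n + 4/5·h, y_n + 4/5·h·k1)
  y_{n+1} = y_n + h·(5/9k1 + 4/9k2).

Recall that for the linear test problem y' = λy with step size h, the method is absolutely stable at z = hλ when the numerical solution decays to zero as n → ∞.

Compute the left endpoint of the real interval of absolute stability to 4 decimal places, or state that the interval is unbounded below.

z* = -2.8125.

With y'=λy (z=hλ):
  k1=λy_n ⇒ h·k1=z·y_n;  k2=λ(1+4/5z)y_n ⇒ h·k2=z(1+4/5z)y_n
  y_{n+1}/y_n = 1 + 5/9z + 4/9z(1+4/5z) = 1 + z + 16/45z²
  so R(z) = 1 + z + 16/45z².

Find x<0 with |R(x)|<1.
x=-0.34: |R|=0.7011
R=1: x+16/45x²=0 ⇒ x=−45/16=-2.8125; min R=1−1/(4·16/45)=0.2969>−1
Confirm numerically:
  x=-2.635: |R|=0.83370 <1
  x=-1.969: |R|=0.40948 <1
  x=-1.341: |R|=0.29839 <1
  x=-2.962: |R|=1.15745 >1
  x=-2.948: |R|=1.14203 >1
  x=-2.851: |R|=1.03903 >1
Stable set (-2.8125, 0).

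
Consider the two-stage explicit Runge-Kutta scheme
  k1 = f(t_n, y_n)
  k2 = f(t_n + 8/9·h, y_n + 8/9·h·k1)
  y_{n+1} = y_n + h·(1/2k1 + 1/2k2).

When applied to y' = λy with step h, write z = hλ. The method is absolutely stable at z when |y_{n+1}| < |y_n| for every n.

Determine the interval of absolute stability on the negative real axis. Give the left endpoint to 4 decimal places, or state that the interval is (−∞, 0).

(-2.2500, 0).

Test eqn y'=λy, z=hλ:
  k1=λy_n ⇒ h·k1=z·y_n;  k2=λ(1+8/9z)y_n ⇒ h·k2=z(1+8/9z)y_n
  y_{n+1}/y_n = 1 + 1/2z + 1/2z(1+8/9z) = 1 + z + 4/9z²
  Hence R(z) = 1 + z + 4/9z².

Solve |R(x)|<1 on ℝ⁻.
x=-1.49: |R|=0.4967
R=1: x+4/9x²=0 ⇒ x=−9/4=-2.2500; min R=1−1/(4·4/9)=0.4375>−1
Confirm numerically:
  x=-2.006: |R|=0.78246 <1
  x=-1.996: |R|=0.77467 <1
  x=-1.384: |R|=0.46731 <1
  x=-0.985: |R|=0.44621 <1
  x=-2.785: |R|=1.66221 >1
  x=-2.665: |R|=1.49154 >1
  x=-2.596: |R|=1.39921 >1
So |R|<1 on (-2.2500, 0).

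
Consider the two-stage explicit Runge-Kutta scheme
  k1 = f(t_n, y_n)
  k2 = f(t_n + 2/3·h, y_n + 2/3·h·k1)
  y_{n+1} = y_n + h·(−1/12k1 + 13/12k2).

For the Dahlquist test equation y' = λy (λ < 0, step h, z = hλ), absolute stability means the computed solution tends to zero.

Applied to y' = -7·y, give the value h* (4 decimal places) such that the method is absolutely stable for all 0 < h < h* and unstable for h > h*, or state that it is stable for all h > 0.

Set f=λy, z=hλ:
  k1=λy_n ⇒ h·k1=z·y_n;  k2=λ(1+2/3z)y_n ⇒ h·k2=z(1+2/3z)y_n
  y_{n+1}/y_n = 1 − 1/12z + 13/12z(1+2/3z) = 1 + z + 13/18z²
  R(z) = 1 + z + 13/18z².

Solve |R(x)|<1 on ℝ⁻.
x=-0.46: |R|=0.6928
R=1: x+13/18x²=0 ⇒ x=−18/13=-1.3846; min R=1−1/(4·13/18)=0.6538>−1
Confirm numerically:
  x=-1.065: |R|=0.75416 <1
  x=-1.062: |R|=0.75255 <1
  x=-1.042: |R|=0.74216 <1
  x=-0.621: |R|=0.65752 <1
  x=-1.968: |R|=1.82918 >1
  x=-1.690: |R|=1.37274 >1
  x=-1.594: |R|=1.24105 >1
Interval (-1.3846, 0).

(-1.3846,0); λ=-7 ⇒ h* = (18/13)/7 = 0.1978.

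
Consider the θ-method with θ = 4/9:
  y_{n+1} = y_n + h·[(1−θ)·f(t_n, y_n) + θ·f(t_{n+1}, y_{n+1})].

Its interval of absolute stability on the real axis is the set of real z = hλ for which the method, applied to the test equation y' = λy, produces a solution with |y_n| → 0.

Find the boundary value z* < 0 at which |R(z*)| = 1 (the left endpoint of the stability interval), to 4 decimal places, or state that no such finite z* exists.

With y'=λy (z=hλ):
  y_{n+1} = y_n + z·[5/9·y_n + 4/9·y_{n+1}] ⇒ (1 − 4/9z)y_{n+1} = (1 + 5/9z)y_n
  Hence R(z) = (1 + 5/9z)/(1 − 4/9z).

Boundary: |R(x)|=1, x<0.
x=-1.63: |R|=0.0548
R=−1: 1+5/9x = −1+4/9x ⇒ -1/9x=2 ⇒ x=2/(-1/9)=-18.0000
Confirm numerically:
  x=-17.186: |R|=0.98953 <1
  x=-13.214: |R|=0.92263 <1
  x=-12.898: |R|=0.91580 <1
  x=-11.463: |R|=0.88082 <1
  x=-18.533: |R|=1.00641 >1
  x=-18.428: |R|=1.00517 >1
  x=-18.363: |R|=1.00440 >1
Interval (-18.0000, 0).

left endpoint -18.0000.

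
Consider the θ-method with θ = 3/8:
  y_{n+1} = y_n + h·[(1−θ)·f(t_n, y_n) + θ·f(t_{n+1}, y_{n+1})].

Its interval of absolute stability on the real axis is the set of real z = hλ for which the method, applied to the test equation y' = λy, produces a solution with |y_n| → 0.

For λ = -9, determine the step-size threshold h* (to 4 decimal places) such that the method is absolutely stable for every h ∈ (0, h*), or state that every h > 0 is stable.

(-8.0000,0); λ=-9 ⇒ h* = (8)/9 = 0.8889.

Test eqn y'=λy, z=hλ:
  y_{n+1} = y_n + z·[5/8·y_n + 3/8·y_{n+1}] ⇒ (1 − 3/8z)y_{n+1} = (1 + 5/8z)y_n
  Hence R(z) = (1 + 5/8z)/(1 − 3/8z).

Find x<0 with |R(x)|<1.
x=-1.38: |R|=0.0906
R=−1: 1+5/8x = −1+3/8x ⇒ -1/4x=2 ⇒ x=2/(-1/4)=-8.0000
Confirm numerically:
  x=-7.368: |R|=0.95801 <1
  x=-6.693: |R|=0.90691 <1
  x=-4.181: |R|=0.62819 <1
  x=-3.574: |R|=0.52719 <1
  x=-8.308: |R|=1.01871 >1
  x=-8.246: |R|=1.01503 >1
So |R|<1 on (-8.0000, 0).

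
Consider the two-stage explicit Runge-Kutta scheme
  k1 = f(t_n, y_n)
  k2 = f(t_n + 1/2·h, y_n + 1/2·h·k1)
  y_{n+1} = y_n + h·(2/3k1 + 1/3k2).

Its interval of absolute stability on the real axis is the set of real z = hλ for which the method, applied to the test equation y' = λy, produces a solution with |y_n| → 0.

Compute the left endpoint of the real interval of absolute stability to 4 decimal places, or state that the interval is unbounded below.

z* = -6.0000.

On y'=λy, z=hλ:
  k1=λy_n ⇒ h·k1=z·y_n;  k2=λ(1+1/2z)y_n ⇒ h·k2=z(1+1/2z)y_n
  y_{n+1}/y_n = 1 + 2/3z + 1/3z(1+1/2z) = 1 + z + 1/6z²
  Hence R(z) = 1 + z + 1/6z².

Need |R(x)|<1, x<0.
x=-0.94: |R|=0.2073
R=1: x+1/6x²=0 ⇒ x=−6=-6.0000; min R=1−1/(4·1/6)=-0.5000>−1
Confirm numerically:
  x=-5.967: |R|=0.96718 <1
  x=-3.923: |R|=0.35801 <1
  x=-3.856: |R|=0.37788 <1
  x=-6.431: |R|=1.46196 >1
  x=-6.345: |R|=1.36484 >1
Interval (-6.0000, 0).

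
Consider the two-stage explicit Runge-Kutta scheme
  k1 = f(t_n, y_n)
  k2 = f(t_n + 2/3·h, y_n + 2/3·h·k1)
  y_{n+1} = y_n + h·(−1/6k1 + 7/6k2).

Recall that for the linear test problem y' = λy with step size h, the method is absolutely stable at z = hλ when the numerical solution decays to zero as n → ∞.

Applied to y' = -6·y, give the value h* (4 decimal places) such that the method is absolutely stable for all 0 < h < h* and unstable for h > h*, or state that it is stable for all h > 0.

(-1.2857,0); λ=-6 ⇒ h* = (9/7)/6 = 0.2143.

Test eqn y'=λy, z=hλ:
  k1=λy_n ⇒ h·k1=z·y_n;  k2=λ(1+2/3z)y_n ⇒ h·k2=z(1+2/3z)y_n
  y_{n+1}/y_n = 1 − 1/6z + 7/6z(1+2/3z) = 1 + z + 7/9z²
  Hence R(z) = 1 + z + 7/9z².

Need |R(x)|<1, x<0.
x=-1.02: |R|=0.7892
R=1: x+7/9x²=0 ⇒ x=−9/7=-1.2857; min R=1−1/(4·7/9)=0.6786>−1
Confirm numerically:
  x=-0.922: |R|=0.73918 <1
  x=-0.684: |R|=0.67989 <1
  x=-0.672: |R|=0.67923 <1
  x=-1.581: |R|=1.36310 >1
  x=-1.487: |R|=1.23280 >1
  x=-1.428: |R|=1.15803 >1
Interval (-1.2857, 0).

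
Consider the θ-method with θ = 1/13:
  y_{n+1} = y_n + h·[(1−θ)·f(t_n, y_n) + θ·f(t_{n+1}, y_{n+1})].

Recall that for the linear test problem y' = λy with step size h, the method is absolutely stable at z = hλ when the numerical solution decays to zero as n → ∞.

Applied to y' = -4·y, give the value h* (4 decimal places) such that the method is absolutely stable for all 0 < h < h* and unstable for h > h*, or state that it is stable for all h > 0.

Test eqn y'=λy, z=hλ:
  y_{n+1} = y_n + z·[12/13·y_n + 1/13·y_{n+1}] ⇒ (1 − 1/13z)y_{n+1} = (1 + 12/13z)y_n
  so R(z) = (1 + 12/13z)/(1 − 1/13z).

Boundary: |R(x)|=1, x<0.
x=-0.96: |R|=0.1060
R=−1: 1+12/13x = −1+1/13x ⇒ -11/13x=2 ⇒ x=2/(-11/13)=-2.3636
Confirm numerically:
  x=-1.823: |R|=0.59880 <1
  x=-1.656: |R|=0.46889 <1
  x=-1.645: |R|=0.46023 <1
  x=-2.889: |R|=1.36371 >1
  x=-2.766: |R|=1.28073 >1
  x=-2.680: |R|=1.22194 >1
Stable set (-2.3636, 0).

(-2.3636,0); λ=-4 ⇒ h* = (26/11)/4 = 0.5909.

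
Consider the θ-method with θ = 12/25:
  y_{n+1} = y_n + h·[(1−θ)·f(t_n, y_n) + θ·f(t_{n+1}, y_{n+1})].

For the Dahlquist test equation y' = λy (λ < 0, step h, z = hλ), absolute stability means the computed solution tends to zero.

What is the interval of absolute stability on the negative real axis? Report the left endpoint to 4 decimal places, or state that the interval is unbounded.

On y'=λy, z=hλ:
  y_{n+1} = y_n + z·[13/25·y_n + 12/25·y_{n+1}] ⇒ (1 − 12/25z)y_{n+1} = (1 + 13/25z)y_n
  so R(z) = (1 + 13/25z)/(1 − 12/25z).

Boundary: |R(x)|=1, x<0.
x=-1.22: |R|=0.2306
R=−1: 1+13/25x = −1+12/25x ⇒ -1/25x=2 ⇒ x=2/(-1/25)=-50.0000
Confirm numerically:
  x=-44.592: |R|=0.99034 <1
  x=-40.130: |R|=0.98052 <1
  x=-29.380: |R|=0.94539 <1
  x=-25.127: |R|=0.92382 <1
  x=-50.312: |R|=1.00050 >1
  x=-50.048: |R|=1.00008 >1
Interval (-50.0000, 0).

(-50.0000, 0).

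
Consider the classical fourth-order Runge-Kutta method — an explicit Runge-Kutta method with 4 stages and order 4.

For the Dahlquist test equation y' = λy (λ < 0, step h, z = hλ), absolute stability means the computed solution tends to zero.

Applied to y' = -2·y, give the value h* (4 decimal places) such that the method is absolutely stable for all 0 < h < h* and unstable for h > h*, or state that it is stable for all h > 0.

Set f=λy, z=hλ:
  order 4, 4-stage ⇒ R(z)=1+z+z^2/2+z^3/6+z^4/24
  (e.g. R(-1.18)=0.32314, |R|=0.32314)

Find x<0 with |R(x)|<1.
x=-1.18: |R|=0.3231
|R(-3.07)|=1.5212 |R(-2.49)|=0.6387 |R(-0.64)|=0.5281
Bisect:
  x_lo=-3.6451 |R|=3.2821  x_hi=-0.3734 |R|=0.6884
  mid=-2.00925 |R|=0.33646 →hi
  mid=-2.82717 |R|=1.06499 →lo
  mid=-2.41821 |R|=0.57365 →hi
  mid=-2.62269 |R|=0.78127 →hi
  mid=-2.72493 |R|=0.91274 →hi
  mid=-2.77605 |R|=0.98615 →hi
  mid=-2.80161 |R|=1.02488 →lo
  mid=-2.78883 |R|=1.00535 →lo
  ...
  [-2.78544,-2.78524] ⇒ x*=-2.7853
Stable set (-2.7853, 0).

(-2.7853,0); λ=-2 ⇒ h* = 1.3926.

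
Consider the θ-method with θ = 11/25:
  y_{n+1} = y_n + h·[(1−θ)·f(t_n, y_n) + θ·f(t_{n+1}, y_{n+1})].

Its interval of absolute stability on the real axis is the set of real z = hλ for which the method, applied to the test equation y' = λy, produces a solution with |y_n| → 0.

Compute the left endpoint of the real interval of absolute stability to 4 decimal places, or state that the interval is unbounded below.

Set f=λy, z=hλ:
  y_{n+1} = y_n + z·[14/25·y_n + 11/25·y_{n+1}] ⇒ (1 − 11/25z)y_{n+1} = (1 + 14/25z)y_n
  ⇒ R(z) = (1 + 14/25z)/(1 − 11/25z).

Need |R(x)|<1, x<0.
x=-0.98: |R|=0.3153
R=−1: 1+14/25x = −1+11/25x ⇒ -3/25x=2 ⇒ x=2/(-3/25)=-16.6667
Confirm numerically:
  x=-13.479: |R|=0.94481 <1
  x=-12.768: |R|=0.92931 <1
  x=-12.234: |R|=0.91667 <1
  x=-9.488: |R|=0.83353 <1
  x=-17.064: |R|=1.00560 >1
  x=-17.033: |R|=1.00518 >1
Interval (-16.6667, 0).

left endpoint -16.6667.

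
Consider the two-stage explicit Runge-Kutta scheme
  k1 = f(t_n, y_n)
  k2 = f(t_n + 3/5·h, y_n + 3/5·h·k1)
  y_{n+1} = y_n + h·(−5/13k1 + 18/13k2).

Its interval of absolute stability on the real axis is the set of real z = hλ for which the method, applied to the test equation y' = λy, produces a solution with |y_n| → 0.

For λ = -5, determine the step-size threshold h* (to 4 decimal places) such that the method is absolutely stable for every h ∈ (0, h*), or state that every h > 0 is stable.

(-1.2037,0); λ=-5 ⇒ h* = (65/54)/5 = 0.2407.

With y'=λy (z=hλ):
  k1=λy_n ⇒ h·k1=z·y_n;  k2=λ(1+3/5z)y_n ⇒ h·k2=z(1+3/5z)y_n
  y_{n+1}/y_n = 1 − 5/13z + 18/13z(1+3/5z) = 1 + z + 54/65z²
  R(z) = 1 + z + 54/65z².

Find x<0 with |R(x)|<1.
x=-1.8: |R|=1.8917
R=1: x+54/65x²=0 ⇒ x=−65/54=-1.2037; min R=1−1/(4·54/65)=0.6991>−1
Confirm numerically:
  x=-1.099: |R|=0.90440 <1
  x=-0.940: |R|=0.79407 <1
  x=-0.687: |R|=0.70510 <1
  x=-0.629: |R|=0.69969 <1
  x=-1.705: |R|=1.71007 >1
  x=-1.611: |R|=1.54511 >1
  x=-1.596: |R|=1.52015 >1
So |R|<1 on (-1.2037, 0).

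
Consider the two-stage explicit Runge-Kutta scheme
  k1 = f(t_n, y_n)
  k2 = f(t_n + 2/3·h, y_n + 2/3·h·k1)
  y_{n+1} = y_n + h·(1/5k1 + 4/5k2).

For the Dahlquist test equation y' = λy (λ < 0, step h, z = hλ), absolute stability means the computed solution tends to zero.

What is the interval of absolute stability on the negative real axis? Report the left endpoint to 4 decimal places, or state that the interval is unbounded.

With y'=λy (z=hλ):
  k1=λy_n ⇒ h·k1=z·y_n;  k2=λ(1+2/3z)y_n ⇒ h·k2=z(1+2/3z)y_n
  y_{n+1}/y_n = 1 + 1/5z + 4/5z(1+2/3z) = 1 + z + 8/15z²
  Hence R(z) = 1 + z + 8/15z².

Find x<0 with |R(x)|<1.
x=-1: |R|=0.5333
R=1: x+8/15x²=0 ⇒ x=−15/8=-1.8750; min R=1−1/(4·8/15)=0.5312>−1
Confirm numerically:
  x=-1.768: |R|=0.89911 <1
  x=-1.023: |R|=0.53515 <1
  x=-0.817: |R|=0.53899 <1
  x=-0.796: |R|=0.54193 <1
  x=-2.425: |R|=1.71133 >1
  x=-2.065: |R|=1.20925 >1
  x=-2.025: |R|=1.16200 >1
Interval (-1.8750, 0).

(-1.8750, 0).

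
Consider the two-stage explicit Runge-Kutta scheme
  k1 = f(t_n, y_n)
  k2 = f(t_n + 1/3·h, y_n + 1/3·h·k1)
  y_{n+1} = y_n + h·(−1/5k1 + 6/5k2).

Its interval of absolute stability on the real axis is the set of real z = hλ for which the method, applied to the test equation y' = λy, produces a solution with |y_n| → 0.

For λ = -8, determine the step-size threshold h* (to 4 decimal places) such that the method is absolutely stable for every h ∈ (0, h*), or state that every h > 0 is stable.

(-2.5000,0); λ=-8 ⇒ h* = (5/2)/8 = 0.3125.

Test eqn y'=λy, z=hλ:
  k1=λy_n ⇒ h·k1=z·y_n;  k2=λ(1+1/3z)y_n ⇒ h·k2=z(1+1/3z)y_n
  y_{n+1}/y_n = 1 − 1/5z + 6/5z(1+1/3z) = 1 + z + 2/5z²
  ⇒ R(z) = 1 + z + 2/5z².

Need |R(x)|<1, x<0.
x=-0.67: |R|=0.5096
R=1: x+2/5x²=0 ⇒ x=−5/2=-2.5000; min R=1−1/(4·2/5)=0.3750>−1
Confirm numerically:
  x=-2.326: |R|=0.83811 <1
  x=-2.244: |R|=0.77021 <1
  x=-1.749: |R|=0.47460 <1
  x=-1.638: |R|=0.43522 <1
  x=-3.034: |R|=1.64806 >1
  x=-2.828: |R|=1.37103 >1
Interval (-2.5000, 0).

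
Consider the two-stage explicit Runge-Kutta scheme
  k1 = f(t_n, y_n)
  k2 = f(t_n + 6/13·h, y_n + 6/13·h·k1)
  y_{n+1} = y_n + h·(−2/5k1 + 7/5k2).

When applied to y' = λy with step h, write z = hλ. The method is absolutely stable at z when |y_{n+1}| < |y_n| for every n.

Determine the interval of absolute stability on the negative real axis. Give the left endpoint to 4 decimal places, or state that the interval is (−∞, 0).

z∈(-1.5476,0).

Test eqn y'=λy, z=hλ:
  k1=λy_n ⇒ h·k1=z·y_n;  k2=λ(1+6/13z)y_n ⇒ h·k2=z(1+6/13z)y_n
  y_{n+1}/y_n = 1 − 2/5z + 7/5z(1+6/13z) = 1 + z + 42/65z²
  ⇒ R(z) = 1 + z + 42/65z².

Find x<0 with |R(x)|<1.
x=-0.68: |R|=0.6188
R=1: x+42/65x²=0 ⇒ x=−65/42=-1.5476; min R=1−1/(4·42/65)=0.6131>−1
Confirm numerically:
  x=-1.386: |R|=0.85526 <1
  x=-1.352: |R|=0.82911 <1
  x=-1.083: |R|=0.67487 <1
  x=-1.045: |R|=0.66062 <1
  x=-1.928: |R|=1.47387 >1
  x=-1.825: |R|=1.32710 >1
  x=-1.608: |R|=1.06274 >1
So |R|<1 on (-1.5476, 0).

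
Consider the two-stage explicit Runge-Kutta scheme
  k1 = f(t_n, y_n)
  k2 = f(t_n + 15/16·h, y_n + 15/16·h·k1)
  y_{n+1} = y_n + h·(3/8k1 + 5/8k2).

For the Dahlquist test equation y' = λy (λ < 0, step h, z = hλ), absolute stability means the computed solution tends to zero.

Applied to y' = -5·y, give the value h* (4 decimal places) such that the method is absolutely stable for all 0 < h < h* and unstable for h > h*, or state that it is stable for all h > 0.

(-1.7067,0); λ=-5 ⇒ h* = (128/75)/5 = 0.3413.

On y'=λy, z=hλ:
  k1=λy_n ⇒ h·k1=z·y_n;  k2=λ(1+15/16z)y_n ⇒ h·k2=z(1+15/16z)y_n
  y_{n+1}/y_n = 1 + 3/8z + 5/8z(1+15/16z) = 1 + z + 75/128z²
  ⇒ R(z) = 1 + z + 75/128z².

Find x<0 with |R(x)|<1.
x=-0.65: |R|=0.5976
R=1: x+75/128x²=0 ⇒ x=−128/75=-1.7067; min R=1−1/(4·75/128)=0.5733>−1
Confirm numerically:
  x=-1.543: |R|=0.85203 <1
  x=-1.181: |R|=0.63624 <1
  x=-0.883: |R|=0.57385 <1
  x=-2.190: |R|=1.62021 >1
  x=-2.105: |R|=1.49130 >1
  x=-1.945: |R|=1.27162 >1
Interval (-1.7067, 0).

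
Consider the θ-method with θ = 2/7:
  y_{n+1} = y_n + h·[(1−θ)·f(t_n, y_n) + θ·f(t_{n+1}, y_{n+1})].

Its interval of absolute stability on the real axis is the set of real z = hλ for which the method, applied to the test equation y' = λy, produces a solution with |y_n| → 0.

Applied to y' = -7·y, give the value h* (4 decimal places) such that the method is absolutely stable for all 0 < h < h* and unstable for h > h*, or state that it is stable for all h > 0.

(-4.6667,0); λ=-7 ⇒ h* = (14/3)/7 = 0.6667.

Test eqn y'=λy, z=hλ:
  y_{n+1} = y_n + z·[5/7·y_n + 2/7·y_{n+1}] ⇒ (1 − 2/7z)y_{n+1} = (1 + 5/7z)y_n
  R(z) = (1 + 5/7z)/(1 − 2/7z).

Solve |R(x)|<1 on ℝ⁻.
x=-1.15: |R|=0.1344
R=−1: 1+5/7x = −1+2/7x ⇒ -3/7x=2 ⇒ x=2/(-3/7)=-4.6667
Confirm numerically:
  x=-3.342: |R|=0.70959 <1
  x=-2.302: |R|=0.38866 <1
  x=-2.088: |R|=0.30780 <1
  x=-4.975: |R|=1.05457 >1
  x=-4.884: |R|=1.03888 >1
Stable set (-4.6667, 0).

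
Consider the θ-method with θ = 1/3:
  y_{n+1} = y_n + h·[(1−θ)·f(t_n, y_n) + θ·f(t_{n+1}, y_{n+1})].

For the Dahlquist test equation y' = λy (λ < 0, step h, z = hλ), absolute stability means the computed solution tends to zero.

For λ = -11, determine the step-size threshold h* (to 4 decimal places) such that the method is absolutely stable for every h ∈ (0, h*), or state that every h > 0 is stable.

(-6.0000,0); λ=-11 ⇒ h* = (6)/11 = 0.5455.

Set f=λy, z=hλ:
  y_{n+1} = y_n + z·[2/3·y_n + 1/3·y_{n+1}] ⇒ (1 − 1/3z)y_{n+1} = (1 + 2/3z)y_n
  so R(z) = (1 + 2/3z)/(1 − 1/3z).

Solve |R(x)|<1 on ℝ⁻.
x=-1.57: |R|=0.0306
R=−1: 1+2/3x = −1+1/3x ⇒ -1/3x=2 ⇒ x=2/(-1/3)=-6.0000
Confirm numerically:
  x=-5.858: |R|=0.98397 <1
  x=-5.142: |R|=0.89462 <1
  x=-3.055: |R|=0.51363 <1
  x=-3.027: |R|=0.50672 <1
  x=-6.522: |R|=1.05482 >1
  x=-6.377: |R|=1.04020 >1
  x=-6.343: |R|=1.03671 >1
Interval (-6.0000, 0).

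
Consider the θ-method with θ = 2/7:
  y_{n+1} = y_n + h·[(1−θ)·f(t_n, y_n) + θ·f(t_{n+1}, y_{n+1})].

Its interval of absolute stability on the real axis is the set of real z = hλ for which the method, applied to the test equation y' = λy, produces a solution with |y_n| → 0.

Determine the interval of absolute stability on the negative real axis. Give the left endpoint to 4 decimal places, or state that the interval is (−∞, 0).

(-4.6667, 0).

Set f=λy, z=hλ:
  y_{n+1} = y_n + z·[5/7·y_n + 2/7·y_{n+1}] ⇒ (1 − 2/7z)y_{n+1} = (1 + 5/7z)y_n
  R(z) = (1 + 5/7z)/(1 − 2/7z).

Need |R(x)|<1, x<0.
x=-0.39: |R|=0.6491
R=−1: 1+5/7x = −1+2/7x ⇒ -3/7x=2 ⇒ x=2/(-3/7)=-4.6667
Confirm numerically:
  x=-4.101: |R|=0.88837 <1
  x=-4.074: |R|=0.88262 <1
  x=-3.756: |R|=0.81174 <1
  x=-5.146: |R|=1.08316 >1
  x=-5.001: |R|=1.05899 >1
Interval (-4.6667, 0).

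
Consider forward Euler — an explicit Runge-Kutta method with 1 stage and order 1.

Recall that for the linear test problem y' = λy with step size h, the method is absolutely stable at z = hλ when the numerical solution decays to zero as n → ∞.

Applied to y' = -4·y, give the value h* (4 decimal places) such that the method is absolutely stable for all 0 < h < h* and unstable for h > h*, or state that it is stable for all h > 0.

On y'=λy, z=hλ:
  order 1, 1-stage ⇒ R(z)=1+z
  (e.g. R(-0.53)=0.47000, |R|=0.47000)

Find x<0 with |R(x)|<1.
x=-0.53: |R|=0.4700
|R(-0.88)|=0.1200 |R(-0.77)|=0.2300 |R(-0.51)|=0.4900
Bisect:
  x_lo=-2.5269 |R|=1.5269  x_hi=-0.3703 |R|=0.6297
  mid=-1.44859 |R|=0.44859 →hi
  mid=-1.98774 |R|=0.98774 →hi
  mid=-2.25731 |R|=1.25731 →lo
  mid=-2.12252 |R|=1.12252 →lo
  mid=-2.05513 |R|=1.05513 →lo
  mid=-2.02144 |R|=1.02144 →lo
  mid=-2.00459 |R|=1.00459 →lo
  mid=-1.99616 |R|=0.99616 →hi
  ...
  [-2.00011,-1.99998] ⇒ x*=-2.0000
So |R|<1 on (-2.0000, 0).

(-2.0000,0); λ=-4 ⇒ h* = 0.5000.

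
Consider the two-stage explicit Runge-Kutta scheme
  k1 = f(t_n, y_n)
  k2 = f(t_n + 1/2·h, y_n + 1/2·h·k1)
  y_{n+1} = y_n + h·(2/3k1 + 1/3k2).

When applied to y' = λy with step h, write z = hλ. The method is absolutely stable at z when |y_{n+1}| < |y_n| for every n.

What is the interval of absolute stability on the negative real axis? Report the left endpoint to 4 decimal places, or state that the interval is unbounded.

Test eqn y'=λy, z=hλ:
  k1=λy_n ⇒ h·k1=z·y_n;  k2=λ(1+1/2z)y_n ⇒ h·k2=z(1+1/2z)y_n
  y_{n+1}/y_n = 1 + 2/3z + 1/3z(1+1/2z) = 1 + z + 1/6z²
  ⇒ R(z) = 1 + z + 1/6z².

Solve |R(x)|<1 on ℝ⁻.
x=-0.84: |R|=0.2776
R=1: x+1/6x²=0 ⇒ x=−6=-6.0000; min R=1−1/(4·1/6)=-0.5000>−1
Confirm numerically:
  x=-5.755: |R|=0.76500 <1
  x=-5.638: |R|=0.65984 <1
  x=-4.948: |R|=0.13245 <1
  x=-6.538: |R|=1.58624 >1
  x=-6.530: |R|=1.57682 >1
  x=-6.409: |R|=1.43688 >1
Stable set (-6.0000, 0).

(-6.0000, 0).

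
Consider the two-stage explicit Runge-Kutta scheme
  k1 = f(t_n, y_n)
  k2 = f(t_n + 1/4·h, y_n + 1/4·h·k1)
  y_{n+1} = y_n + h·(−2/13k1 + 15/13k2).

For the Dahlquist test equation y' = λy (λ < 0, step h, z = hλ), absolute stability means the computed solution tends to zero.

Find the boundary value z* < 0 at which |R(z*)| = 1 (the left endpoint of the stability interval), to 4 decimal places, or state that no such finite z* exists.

On y'=λy, z=hλ:
  k1=λy_n ⇒ h·k1=z·y_n;  k2=λ(1+1/4z)y_n ⇒ h·k2=z(1+1/4z)y_n
  y_{n+1}/y_n = 1 − 2/13z + 15/13z(1+1/4z) = 1 + z + 15/52z²
  Hence R(z) = 1 + z + 15/52z².

Find x<0 with |R(x)|<1.
x=-0.77: |R|=0.4010
R=1: x+15/52x²=0 ⇒ x=−52/15=-3.4667; min R=1−1/(4·15/52)=0.1333>−1
Confirm numerically:
  x=-3.149: |R|=0.71144 <1
  x=-2.584: |R|=0.34207 <1
  x=-2.304: |R|=0.22727 <1
  x=-3.850: |R|=1.42572 >1
  x=-3.653: |R|=1.19635 >1
So |R|<1 on (-3.4667, 0).

left endpoint -3.4667.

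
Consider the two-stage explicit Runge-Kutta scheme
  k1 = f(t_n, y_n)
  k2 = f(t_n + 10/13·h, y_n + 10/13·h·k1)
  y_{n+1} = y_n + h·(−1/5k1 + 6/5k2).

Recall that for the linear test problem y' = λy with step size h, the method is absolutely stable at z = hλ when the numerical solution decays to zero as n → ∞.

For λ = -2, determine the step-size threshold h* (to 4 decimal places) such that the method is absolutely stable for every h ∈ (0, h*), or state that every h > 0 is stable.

On y'=λy, z=hλ:
  k1=λy_n ⇒ h·k1=z·y_n;  k2=λ(1+10/13z)y_n ⇒ h·k2=z(1+10/13z)y_n
  y_{n+1}/y_n = 1 − 1/5z + 6/5z(1+10/13z) = 1 + z + 12/13z²
  ⇒ R(z) = 1 + z + 12/13z².

Boundary: |R(x)|=1, x<0.
x=-1.64: |R|=1.8427
R=1: x+12/13x²=0 ⇒ x=−13/12=-1.0833; min R=1−1/(4·12/13)=0.7292>−1
Confirm numerically:
  x=-0.957: |R|=0.88840 <1
  x=-0.952: |R|=0.88459 <1
  x=-0.698: |R|=0.75173 <1
  x=-1.471: |R|=1.52639 >1
  x=-1.261: |R|=1.20680 >1
  x=-1.176: |R|=1.10059 >1
Stable set (-1.0833, 0).

(-1.0833,0); λ=-2 ⇒ h* = (13/12)/2 = 0.5417.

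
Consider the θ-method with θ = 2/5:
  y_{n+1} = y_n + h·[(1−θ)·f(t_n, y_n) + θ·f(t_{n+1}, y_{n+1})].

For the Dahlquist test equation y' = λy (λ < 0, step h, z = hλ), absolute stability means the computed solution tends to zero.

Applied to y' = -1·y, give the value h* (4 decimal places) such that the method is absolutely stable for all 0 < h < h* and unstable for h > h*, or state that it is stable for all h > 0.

(-10.0000,0); λ=-1 ⇒ h* = (10)/1 = 10.0000.

Set f=λy, z=hλ:
  y_{n+1} = y_n + z·[3/5·y_n + 2/5·y_{n+1}] ⇒ (1 − 2/5z)y_{n+1} = (1 + 3/5z)y_n
  so R(z) = (1 + 3/5z)/(1 − 2/5z).

Boundary: |R(x)|=1, x<0.
x=-1.61: |R|=0.0207
R=−1: 1+3/5x = −1+2/5x ⇒ -1/5x=2 ⇒ x=2/(-1/5)=-10.0000
Confirm numerically:
  x=-8.335: |R|=0.92317 <1
  x=-6.628: |R|=0.81529 <1
  x=-5.386: |R|=0.70746 <1
  x=-4.455: |R|=0.60137 <1
  x=-10.261: |R|=1.01023 >1
  x=-10.092: |R|=1.00365 >1
  x=-10.022: |R|=1.00088 >1
So |R|<1 on (-10.0000, 0).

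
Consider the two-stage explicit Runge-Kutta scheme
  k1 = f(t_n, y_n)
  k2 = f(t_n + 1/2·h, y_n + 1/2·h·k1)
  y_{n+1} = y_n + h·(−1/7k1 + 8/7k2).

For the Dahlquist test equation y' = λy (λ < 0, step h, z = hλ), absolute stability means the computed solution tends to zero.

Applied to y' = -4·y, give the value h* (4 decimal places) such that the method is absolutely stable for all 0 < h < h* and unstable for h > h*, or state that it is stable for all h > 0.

With y'=λy (z=hλ):
  k1=λy_n ⇒ h·k1=z·y_n;  k2=λ(1+1/2z)y_n ⇒ h·k2=z(1+1/2z)y_n
  y_{n+1}/y_n = 1 − 1/7z + 8/7z(1+1/2z) = 1 + z + 4/7z²
  so R(z) = 1 + z + 4/7z².

Find x<0 with |R(x)|<1.
x=-1.39: |R|=0.7141
R=1: x+4/7x²=0 ⇒ x=−7/4=-1.7500; min R=1−1/(4·4/7)=0.5625>−1
Confirm numerically:
  x=-1.459: |R|=0.75739 <1
  x=-1.189: |R|=0.61884 <1
  x=-1.098: |R|=0.59092 <1
  x=-1.986: |R|=1.26783 >1
  x=-1.983: |R|=1.26402 >1
Interval (-1.7500, 0).

(-1.7500,0); λ=-4 ⇒ h* = (7/4)/4 = 0.4375.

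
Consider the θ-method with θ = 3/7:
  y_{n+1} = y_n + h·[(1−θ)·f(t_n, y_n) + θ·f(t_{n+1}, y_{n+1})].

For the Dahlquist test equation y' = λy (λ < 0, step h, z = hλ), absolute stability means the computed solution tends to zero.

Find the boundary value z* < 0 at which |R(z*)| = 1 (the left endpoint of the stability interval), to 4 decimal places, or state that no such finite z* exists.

left endpoint -14.0000.

Test eqn y'=λy, z=hλ:
  y_{n+1} = y_n + z·[4/7·y_n + 3/7·y_{n+1}] ⇒ (1 − 3/7z)y_{n+1} = (1 + 4/7z)y_n
  ⇒ R(z) = (1 + 4/7z)/(1 − 3/7z).

Need |R(x)|<1, x<0.
x=-1.08: |R|=0.2617
R=−1: 1+4/7x = −1+3/7x ⇒ -1/7x=2 ⇒ x=2/(-1/7)=-14.0000
Confirm numerically:
  x=-13.753: |R|=0.99488 <1
  x=-9.831: |R|=0.88576 <1
  x=-9.270: |R|=0.86412 <1
  x=-7.250: |R|=0.76522 <1
  x=-14.510: |R|=1.01009 >1
  x=-14.362: |R|=1.00723 >1
  x=-14.207: |R|=1.00417 >1
Interval (-14.0000, 0).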